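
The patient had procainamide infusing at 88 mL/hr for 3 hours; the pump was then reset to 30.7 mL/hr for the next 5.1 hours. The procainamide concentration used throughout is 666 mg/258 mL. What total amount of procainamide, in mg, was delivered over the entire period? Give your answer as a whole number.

Concentration = 666 mg ÷ 258 mL = 2.581395 mg/mL
Stage 1: 88 mL/hr × 3 hr = 264 mL → 264 mL × 2.581395 mg/mL = 681.4884 mg
Stage 2: 30.7 mL/hr × 5.1 hr = 156.57 mL → 156.57 mL × 2.581395 mg/mL = 404.1691 mg
Total = 681.4884 + 404.1691 = 1085.657 mg

1086 mg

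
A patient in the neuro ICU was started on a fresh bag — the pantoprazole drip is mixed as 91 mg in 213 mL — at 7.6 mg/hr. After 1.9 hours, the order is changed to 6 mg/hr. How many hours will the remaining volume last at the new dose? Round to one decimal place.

Initial rate:
Concentration = 91 mg ÷ 213 mL = 0.42723 mg/mL
Rate = 7.6 mg/hr ÷ 0.42723 mg/mL = 17.78901 mL/hr
Volume infused so far = 17.78901 mL/hr × 1.9 hr = 33.79912 mL
Volume remaining = 213 − 33.79912 = 179.2009 mL
New rate:
Rate = 6 mg/hr ÷ 0.42723 mg/mL = 14.04396 mL/hr
Time remaining = 179.2009 mL ÷ 14.04396 mL/hr = 12.76 hr

12.8 hours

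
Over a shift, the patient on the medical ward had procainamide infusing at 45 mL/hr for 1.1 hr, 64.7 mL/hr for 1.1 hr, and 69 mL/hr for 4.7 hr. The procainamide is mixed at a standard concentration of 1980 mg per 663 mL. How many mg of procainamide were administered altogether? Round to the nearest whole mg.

1329 mg

Concentration = 1980 mg ÷ 663 mL = 2.986425 mg/mL
Stage 1: 45 mL/hr × 1.1 hr = 49.5 mL → 49.5 mL × 2.986425 mg/mL = 147.8281 mg
Stage 2: 64.7 mL/hr × 1.1 hr = 71.17 mL → 71.17 mL × 2.986425 mg/mL = 212.5439 mg
Stage 3: 69 mL/hr × 4.7 hr = 324.3 mL → 324.3 mL × 2.986425 mg/mL = 968.4977 mg
Total = 147.8281 + 212.5439 + 968.4977 = 1328.87 mg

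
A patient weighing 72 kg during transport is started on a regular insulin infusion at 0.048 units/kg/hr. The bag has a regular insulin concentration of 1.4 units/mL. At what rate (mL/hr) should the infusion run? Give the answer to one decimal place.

Dose = 0.048 units/kg/hr × 72 kg = 3.456 units/hr
Rate = 3.456 units/hr ÷ 1.4 units/mL = 2.468571 mL/hr

2.5 mL/hr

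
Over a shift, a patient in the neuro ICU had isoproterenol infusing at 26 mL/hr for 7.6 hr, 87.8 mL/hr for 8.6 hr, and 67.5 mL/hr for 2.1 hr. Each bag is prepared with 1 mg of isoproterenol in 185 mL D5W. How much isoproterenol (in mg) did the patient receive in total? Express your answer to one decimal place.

Concentration = 1 mg ÷ 185 mL = 0.005405405 mg/mL
Stage 1: 26 mL/hr × 7.6 hr = 197.6 mL → 197.6 mL × 0.005405405 mg/mL = 1.068108 mg
Stage 2: 87.8 mL/hr × 8.6 hr = 755.08 mL → 755.08 mL × 0.005405405 mg/mL = 4.081514 mg
Stage 3: 67.5 mL/hr × 2.1 hr = 141.75 mL → 141.75 mL × 0.005405405 mg/mL = 0.7662162 mg
Total = 1.068108 + 4.081514 + 0.7662162 = 5.915838 mg

5.9 mg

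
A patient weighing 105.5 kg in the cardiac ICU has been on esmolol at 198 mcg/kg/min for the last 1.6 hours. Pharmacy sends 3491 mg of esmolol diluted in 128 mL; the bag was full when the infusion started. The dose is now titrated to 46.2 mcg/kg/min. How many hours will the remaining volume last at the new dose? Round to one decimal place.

Initial rate:
Dose = 198 mcg/kg/min × 105.5 kg = 20889 mcg/min
20889 mcg/min × 60 min/hr = 1253340 mcg/hr
Concentration = 3491 mg ÷ 128 mL = 27.27344 mg/mL = 27273.44 mcg/mL
Rate = 1253340 mcg/hr ÷ 27273.44 mcg/mL = 45.9546 mL/hr
Volume infused so far = 45.9546 mL/hr × 1.6 hr = 73.52737 mL
Volume remaining = 128 − 73.52737 = 54.47263 mL
New rate:
Dose = 46.2 mcg/kg/min × 105.5 kg = 4874.1 mcg/min
4874.1 mcg/min × 60 min/hr = 292446 mcg/hr
Rate = 292446 mcg/hr ÷ 27273.44 mcg/mL = 10.72274 mL/hr
Time remaining = 54.47263 mL ÷ 10.72274 mL/hr = 5.080104 hr

5.1 hours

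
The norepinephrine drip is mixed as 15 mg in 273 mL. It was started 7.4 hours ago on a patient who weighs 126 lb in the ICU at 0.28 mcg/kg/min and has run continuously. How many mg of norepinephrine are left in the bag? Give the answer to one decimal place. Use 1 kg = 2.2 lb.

7.9 mg

Weight = 126 lb ÷ 2.2 lb/kg = 57.27273 kg
Dose = 0.28 mcg/kg/min × 57.27273 kg = 16.03636 mcg/min
16.03636 mcg/min × 60 min/hr = 962.1818 mcg/hr
Concentration = 15 mg ÷ 273 mL = 0.05494505 mg/mL = 54.94505 mcg/mL
Rate = 962.1818 mcg/hr ÷ 54.94505 mcg/mL = 17.51171 mL/hr
Volume infused = 17.51171 mL/hr × 7.4 hr = 129.5866 mL
Volume remaining = 273 − 129.5866 = 143.4134 mL
Drug remaining = 143.4134 mL × 54.94505 mcg/mL = 7879.855 mcg = 7.879855 mg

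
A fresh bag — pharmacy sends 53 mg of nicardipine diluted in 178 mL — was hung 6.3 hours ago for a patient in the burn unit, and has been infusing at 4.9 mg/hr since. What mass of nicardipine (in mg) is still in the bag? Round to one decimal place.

Concentration = 53 mg ÷ 178 mL = 0.2977528 mg/mL
Rate = 4.9 mg/hr ÷ 0.2977528 mg/mL = 16.4566 mL/hr
Volume infused = 16.4566 mL/hr × 6.3 hr = 103.6766 mL
Volume remaining = 178 − 103.6766 = 74.3234 mL
Drug remaining = 74.3234 mL × 0.2977528 mg/mL = 22.13 mg

22.1 mg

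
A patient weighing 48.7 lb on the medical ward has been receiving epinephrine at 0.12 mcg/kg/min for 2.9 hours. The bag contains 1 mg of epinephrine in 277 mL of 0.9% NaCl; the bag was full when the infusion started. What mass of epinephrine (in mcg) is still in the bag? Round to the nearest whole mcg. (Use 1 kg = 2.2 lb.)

538 mcg

Weight = 48.7 lb ÷ 2.2 lb/kg = 22.13636 kg
Dose = 0.12 mcg/kg/min × 22.13636 kg = 2.656364 mcg/min
2.656364 mcg/min × 60 min/hr = 159.3818 mcg/hr
Concentration = 1 mg ÷ 277 mL = 0.003610108 mg/mL = 3.610108 mcg/mL
Rate = 159.3818 mcg/hr ÷ 3.610108 mcg/mL = 44.14876 mL/hr
Volume infused = 44.14876 mL/hr × 2.9 hr = 128.0314 mL
Volume remaining = 277 − 128.0314 = 148.9686 mL
Drug remaining = 148.9686 mL × 3.610108 mcg/mL = 537.7927 mcg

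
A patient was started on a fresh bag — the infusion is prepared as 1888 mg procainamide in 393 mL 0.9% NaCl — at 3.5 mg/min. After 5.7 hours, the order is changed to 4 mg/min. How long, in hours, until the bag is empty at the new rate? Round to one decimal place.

Initial rate:
3.5 mg/min × 60 min/hr = 210 mg/hr
Concentration = 1888 mg ÷ 393 mL = 4.804071 mg/mL
Rate = 210 mg/hr ÷ 4.804071 mg/mL = 43.71292 mL/hr
Volume infused so far = 43.71292 mL/hr × 5.7 hr = 249.1637 mL
Volume remaining = 393 − 249.1637 = 143.8363 mL
New rate:
4 mg/min × 60 min/hr = 240 mg/hr
Rate = 240 mg/hr ÷ 4.804071 mg/mL = 49.95763 mL/hr
Time remaining = 143.8363 mL ÷ 49.95763 mL/hr = 2.879167 hr

2.9 hours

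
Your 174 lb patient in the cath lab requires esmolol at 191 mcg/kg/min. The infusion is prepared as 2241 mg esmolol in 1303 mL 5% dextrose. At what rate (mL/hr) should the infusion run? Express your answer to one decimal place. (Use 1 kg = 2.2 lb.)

527.0 mL/hr

Weight = 174 lb ÷ 2.2 lb/kg = 79.09091 kg
Dose = 191 mcg/kg/min × 79.09091 kg = 15106.36 mcg/min
15106.36 mcg/min × 60 min/hr = 906381.8 mcg/hr
Concentration = 2241 mg ÷ 1303 mL = 1.719877 mg/mL = 1719.877 mcg/mL
Rate = 906381.8 mcg/hr ÷ 1719.877 mcg/mL = 527.0038 mL/hr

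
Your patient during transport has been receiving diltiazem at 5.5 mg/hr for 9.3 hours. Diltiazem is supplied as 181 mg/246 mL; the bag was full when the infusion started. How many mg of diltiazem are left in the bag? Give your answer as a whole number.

130 mg

Concentration = 181 mg ÷ 246 mL = 0.7357724 mg/mL
Rate = 5.5 mg/hr ÷ 0.7357724 mg/mL = 7.475138 mL/hr
Volume infused = 7.475138 mL/hr × 9.3 hr = 69.51878 mL
Volume remaining = 246 − 69.51878 = 176.4812 mL
Drug remaining = 176.4812 mL × 0.7357724 mg/mL = 129.85 mg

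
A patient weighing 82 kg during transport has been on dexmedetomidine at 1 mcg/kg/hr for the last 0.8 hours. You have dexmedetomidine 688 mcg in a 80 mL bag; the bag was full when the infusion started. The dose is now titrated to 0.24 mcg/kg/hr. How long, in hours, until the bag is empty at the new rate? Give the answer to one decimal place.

31.6 hours

Initial rate:
Dose = 1 mcg/kg/hr × 82 kg = 82 mcg/hr
Concentration = 688 mcg ÷ 80 mL = 8.6 mcg/mL
Rate = 82 mcg/hr ÷ 8.6 mcg/mL = 9.534884 mL/hr
Volume infused so far = 9.534884 mL/hr × 0.8 hr = 7.627907 mL
Volume remaining = 80 − 7.627907 = 72.37209 mL
New rate:
Dose = 0.24 mcg/kg/hr × 82 kg = 19.68 mcg/hr
Rate = 19.68 mcg/hr ÷ 8.6 mcg/mL = 2.288372 mL/hr
Time remaining = 72.37209 mL ÷ 2.288372 mL/hr = 31.62602 hr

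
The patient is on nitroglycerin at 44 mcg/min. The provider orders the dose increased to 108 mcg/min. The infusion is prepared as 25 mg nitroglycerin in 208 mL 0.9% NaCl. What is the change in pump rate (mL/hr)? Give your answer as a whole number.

32 mL/hr

At the current dose:
44 mcg/min × 60 min/hr = 2640 mcg/hr
Concentration = 25 mg ÷ 208 mL = 0.1201923 mg/mL = 120.1923 mcg/mL
Rate = 2640 mcg/hr ÷ 120.1923 mcg/mL = 21.9648 mL/hr
At the new dose:
108 mcg/min × 60 min/hr = 6480 mcg/hr
Rate = 6480 mcg/hr ÷ 120.1923 mcg/mL = 53.9136 mL/hr
Change = 53.9136 − 21.9648 = 31.9488 mL/hr → 31.9488 mL/hr increase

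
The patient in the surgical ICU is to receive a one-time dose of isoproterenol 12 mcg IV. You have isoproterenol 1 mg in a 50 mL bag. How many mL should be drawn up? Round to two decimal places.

0.60 mL

Concentration = 1 mg ÷ 50 mL = 0.02 mg/mL = 20 mcg/mL
Volume = 12 mcg ÷ 20 mcg/mL = 0.6 mL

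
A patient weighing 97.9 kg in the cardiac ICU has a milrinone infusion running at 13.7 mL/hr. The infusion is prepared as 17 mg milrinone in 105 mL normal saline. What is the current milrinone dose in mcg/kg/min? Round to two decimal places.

0.38 mcg/kg/min

Concentration = 17 mg ÷ 105 mL = 0.1619048 mg/mL = 161.9048 mcg/mL
Drug rate = 13.7 mL/hr × 161.9048 mcg/mL = 2218.095 mcg/hr
2218.095 mcg/hr ÷ 60 min/hr = 36.96825 mcg/min
36.96825 mcg/min ÷ 97.9 kg = 0.3776124 mcg/kg/min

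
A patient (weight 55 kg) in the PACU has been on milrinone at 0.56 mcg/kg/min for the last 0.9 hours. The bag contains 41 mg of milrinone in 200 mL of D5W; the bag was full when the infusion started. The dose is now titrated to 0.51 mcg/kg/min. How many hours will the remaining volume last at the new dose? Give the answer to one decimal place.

Initial rate:
Dose = 0.56 mcg/kg/min × 55 kg = 30.8 mcg/min
30.8 mcg/min × 60 min/hr = 1848 mcg/hr
Concentration = 41 mg ÷ 200 mL = 0.205 mg/mL = 205 mcg/mL
Rate = 1848 mcg/hr ÷ 205 mcg/mL = 9.014634 mL/hr
Volume infused so far = 9.014634 mL/hr × 0.9 hr = 8.113171 mL
Volume remaining = 200 − 8.113171 = 191.8868 mL
New rate:
Dose = 0.51 mcg/kg/min × 55 kg = 28.05 mcg/min
28.05 mcg/min × 60 min/hr = 1683 mcg/hr
Rate = 1683 mcg/hr ÷ 205 mcg/mL = 8.209756 mL/hr
Time remaining = 191.8868 mL ÷ 8.209756 mL/hr = 23.37302 hr

23.4 hours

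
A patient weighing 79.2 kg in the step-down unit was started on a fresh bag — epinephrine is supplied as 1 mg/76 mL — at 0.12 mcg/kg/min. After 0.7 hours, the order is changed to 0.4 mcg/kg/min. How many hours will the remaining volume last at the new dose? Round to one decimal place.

Initial rate:
Dose = 0.12 mcg/kg/min × 79.2 kg = 9.504 mcg/min
9.504 mcg/min × 60 min/hr = 570.24 mcg/hr
Concentration = 1 mg ÷ 76 mL = 0.01315789 mg/mL = 13.15789 mcg/mL
Rate = 570.24 mcg/hr ÷ 13.15789 mcg/mL = 43.33824 mL/hr
Volume infused so far = 43.33824 mL/hr × 0.7 hr = 30.33677 mL
Volume remaining = 76 − 30.33677 = 45.66323 mL
New rate:
Dose = 0.4 mcg/kg/min × 79.2 kg = 31.68 mcg/min
31.68 mcg/min × 60 min/hr = 1900.8 mcg/hr
Rate = 1900.8 mcg/hr ÷ 13.15789 mcg/mL = 144.4608 mL/hr
Time remaining = 45.66323 mL ÷ 144.4608 mL/hr = 0.3160943 hr

0.3 hours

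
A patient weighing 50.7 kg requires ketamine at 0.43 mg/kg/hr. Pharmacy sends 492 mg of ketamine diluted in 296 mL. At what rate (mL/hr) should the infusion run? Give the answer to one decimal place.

13.1 mL/hr

Dose = 0.43 mg/kg/hr × 50.7 kg = 21.801 mg/hr
Concentration = 492 mg ÷ 296 mL = 1.662162 mg/mL
Rate = 21.801 mg/hr ÷ 1.662162 mg/mL = 13.11605 mL/hr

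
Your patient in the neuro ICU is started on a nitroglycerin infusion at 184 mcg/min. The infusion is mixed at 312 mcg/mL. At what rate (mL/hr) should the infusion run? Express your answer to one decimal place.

184 mcg/min × 60 min/hr = 11040 mcg/hr
Rate = 11040 mcg/hr ÷ 312 mcg/mL = 35.38462 mL/hr

35.4 mL/hr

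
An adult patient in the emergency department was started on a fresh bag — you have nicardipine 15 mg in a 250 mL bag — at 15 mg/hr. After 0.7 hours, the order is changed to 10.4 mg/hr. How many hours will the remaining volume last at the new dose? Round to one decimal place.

Initial rate:
Concentration = 15 mg ÷ 250 mL = 0.06 mg/mL
Rate = 15 mg/hr ÷ 0.06 mg/mL = 250 mL/hr
Volume infused so far = 250 mL/hr × 0.7 hr = 175 mL
Volume remaining = 250 − 175 = 75 mL
New rate:
Rate = 10.4 mg/hr ÷ 0.06 mg/mL = 173.3333 mL/hr
Time remaining = 75 mL ÷ 173.3333 mL/hr = 0.4326923 hr

0.4 hours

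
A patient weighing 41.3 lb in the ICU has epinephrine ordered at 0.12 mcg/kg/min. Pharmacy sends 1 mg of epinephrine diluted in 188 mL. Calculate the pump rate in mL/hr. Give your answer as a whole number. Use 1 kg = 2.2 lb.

25 mL/hr

Weight = 41.3 lb ÷ 2.2 lb/kg = 18.77273 kg
Dose = 0.12 mcg/kg/min × 18.77273 kg = 2.252727 mcg/min
2.252727 mcg/min × 60 min/hr = 135.1636 mcg/hr
Concentration = 1 mg ÷ 188 mL = 0.005319149 mg/mL = 5.319149 mcg/mL
Rate = 135.1636 mcg/hr ÷ 5.319149 mcg/mL = 25.41076 mL/hr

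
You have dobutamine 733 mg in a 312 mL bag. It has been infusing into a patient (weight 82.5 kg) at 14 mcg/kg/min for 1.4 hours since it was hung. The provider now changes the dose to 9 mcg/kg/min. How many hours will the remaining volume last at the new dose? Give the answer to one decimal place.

Initial rate:
Dose = 14 mcg/kg/min × 82.5 kg = 1155 mcg/min
1155 mcg/min × 60 min/hr = 69300 mcg/hr
Concentration = 733 mg ÷ 312 mL = 2.349359 mg/mL = 2349.359 mcg/mL
Rate = 69300 mcg/hr ÷ 2349.359 mcg/mL = 29.49741 mL/hr
Volume infused so far = 29.49741 mL/hr × 1.4 hr = 41.29637 mL
Volume remaining = 312 − 41.29637 = 270.7036 mL
New rate:
Dose = 9 mcg/kg/min × 82.5 kg = 742.5 mcg/min
742.5 mcg/min × 60 min/hr = 44550 mcg/hr
Rate = 44550 mcg/hr ÷ 2349.359 mcg/mL = 18.96262 mL/hr
Time remaining = 270.7036 mL ÷ 18.96262 mL/hr = 14.27565 hr

14.3 hours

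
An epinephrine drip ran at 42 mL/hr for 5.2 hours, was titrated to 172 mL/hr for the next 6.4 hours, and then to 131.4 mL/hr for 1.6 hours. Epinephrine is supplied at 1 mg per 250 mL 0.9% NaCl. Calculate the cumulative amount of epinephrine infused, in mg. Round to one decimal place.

Concentration = 1 mg ÷ 250 mL = 0.004 mg/mL
Stage 1: 42 mL/hr × 5.2 hr = 218.4 mL → 218.4 mL × 0.004 mg/mL = 0.8736 mg
Stage 2: 172 mL/hr × 6.4 hr = 1100.8 mL → 1100.8 mL × 0.004 mg/mL = 4.4032 mg
Stage 3: 131.4 mL/hr × 1.6 hr = 210.24 mL → 210.24 mL × 0.004 mg/mL = 0.84096 mg
Total = 0.8736 + 4.4032 + 0.84096 = 6.11776 mg

6.1 mg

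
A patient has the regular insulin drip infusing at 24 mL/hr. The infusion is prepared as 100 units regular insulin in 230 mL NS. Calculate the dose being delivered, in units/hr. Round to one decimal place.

Concentration = 100 units ÷ 230 mL = 0.4347826 units/mL
Drug rate = 24 mL/hr × 0.4347826 units/mL = 10.43478 units/hr

10.4 units/hr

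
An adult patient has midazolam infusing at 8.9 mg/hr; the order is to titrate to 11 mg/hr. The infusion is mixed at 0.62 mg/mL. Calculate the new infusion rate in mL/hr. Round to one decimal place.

Rate = 11 mg/hr ÷ 0.62 mg/mL = 17.74194 mL/hr

17.7 mL/hr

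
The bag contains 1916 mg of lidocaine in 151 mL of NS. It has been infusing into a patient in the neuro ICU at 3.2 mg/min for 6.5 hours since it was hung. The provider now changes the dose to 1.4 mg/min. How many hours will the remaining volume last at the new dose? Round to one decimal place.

8.0 hours

Initial rate:
3.2 mg/min × 60 min/hr = 192 mg/hr
Concentration = 1916 mg ÷ 151 mL = 12.68874 mg/mL
Rate = 192 mg/hr ÷ 12.68874 mg/mL = 15.13152 mL/hr
Volume infused so far = 15.13152 mL/hr × 6.5 hr = 98.35491 mL
Volume remaining = 151 − 98.35491 = 52.64509 mL
New rate:
1.4 mg/min × 60 min/hr = 84 mg/hr
Rate = 84 mg/hr ÷ 12.68874 mg/mL = 6.620042 mL/hr
Time remaining = 52.64509 mL ÷ 6.620042 mL/hr = 7.952381 hr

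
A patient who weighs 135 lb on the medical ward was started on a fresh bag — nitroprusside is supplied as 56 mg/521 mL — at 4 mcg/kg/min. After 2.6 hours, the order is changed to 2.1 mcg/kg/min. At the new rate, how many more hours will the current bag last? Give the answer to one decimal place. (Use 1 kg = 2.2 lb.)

2.3 hours

Initial rate:
Weight = 135 lb ÷ 2.2 lb/kg = 61.36364 kg
Dose = 4 mcg/kg/min × 61.36364 kg = 245.4545 mcg/min
245.4545 mcg/min × 60 min/hr = 14727.27 mcg/hr
Concentration = 56 mg ÷ 521 mL = 0.1074856 mg/mL = 107.4856 mcg/mL
Rate = 14727.27 mcg/hr ÷ 107.4856 mcg/mL = 137.0162 mL/hr
Volume infused so far = 137.0162 mL/hr × 2.6 hr = 356.2422 mL
Volume remaining = 521 − 356.2422 = 164.7578 mL
New rate:
Dose = 2.1 mcg/kg/min × 61.36364 kg = 128.8636 mcg/min
128.8636 mcg/min × 60 min/hr = 7731.818 mcg/hr
Rate = 7731.818 mcg/hr ÷ 107.4856 mcg/mL = 71.93352 mL/hr
Time remaining = 164.7578 mL ÷ 71.93352 mL/hr = 2.290417 hr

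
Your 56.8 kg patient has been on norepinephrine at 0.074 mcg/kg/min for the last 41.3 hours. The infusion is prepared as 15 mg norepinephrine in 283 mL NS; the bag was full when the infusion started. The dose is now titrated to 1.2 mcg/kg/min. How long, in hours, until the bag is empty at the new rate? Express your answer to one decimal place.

Initial rate:
Dose = 0.074 mcg/kg/min × 56.8 kg = 4.2032 mcg/min
4.2032 mcg/min × 60 min/hr = 252.192 mcg/hr
Concentration = 15 mg ÷ 283 mL = 0.05300353 mg/mL = 53.00353 mcg/mL
Rate = 252.192 mcg/hr ÷ 53.00353 mcg/mL = 4.758022 mL/hr
Volume infused so far = 4.758022 mL/hr × 41.3 hr = 196.5063 mL
Volume remaining = 283 − 196.5063 = 86.49367 mL
New rate:
Dose = 1.2 mcg/kg/min × 56.8 kg = 68.16 mcg/min
68.16 mcg/min × 60 min/hr = 4089.6 mcg/hr
Rate = 4089.6 mcg/hr ÷ 53.00353 mcg/mL = 77.15712 mL/hr
Time remaining = 86.49367 mL ÷ 77.15712 mL/hr = 1.121007 hr

1.1 hours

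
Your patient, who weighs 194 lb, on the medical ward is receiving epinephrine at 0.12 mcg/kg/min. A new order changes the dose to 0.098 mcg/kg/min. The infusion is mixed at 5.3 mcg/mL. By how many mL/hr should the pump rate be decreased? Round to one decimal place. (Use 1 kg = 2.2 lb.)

22.0 mL/hr

At the current dose:
Weight = 194 lb ÷ 2.2 lb/kg = 88.18182 kg
Dose = 0.12 mcg/kg/min × 88.18182 kg = 10.58182 mcg/min
10.58182 mcg/min × 60 min/hr = 634.9091 mcg/hr
Rate = 634.9091 mcg/hr ÷ 5.3 mcg/mL = 119.7942 mL/hr
At the new dose:
Dose = 0.098 mcg/kg/min × 88.18182 kg = 8.641818 mcg/min
8.641818 mcg/min × 60 min/hr = 518.5091 mcg/hr
Rate = 518.5091 mcg/hr ÷ 5.3 mcg/mL = 97.8319 mL/hr
Change = 97.8319 − 119.7942 = -21.96226 mL/hr → 21.96226 mL/hr decrease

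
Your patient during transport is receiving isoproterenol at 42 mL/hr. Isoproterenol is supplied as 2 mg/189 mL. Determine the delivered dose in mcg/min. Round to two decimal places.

Concentration = 2 mg ÷ 189 mL = 0.01058201 mg/mL = 10.58201 mcg/mL
Drug rate = 42 mL/hr × 10.58201 mcg/mL = 444.4444 mcg/hr
444.4444 mcg/hr ÷ 60 min/hr = 7.407407 mcg/min

7.41 mcg/min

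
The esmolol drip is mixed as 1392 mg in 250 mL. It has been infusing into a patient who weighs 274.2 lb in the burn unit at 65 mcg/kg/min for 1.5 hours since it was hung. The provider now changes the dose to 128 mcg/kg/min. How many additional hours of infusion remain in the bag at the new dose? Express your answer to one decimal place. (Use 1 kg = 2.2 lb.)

Initial rate:
Weight = 274.2 lb ÷ 2.2 lb/kg = 124.6364 kg
Dose = 65 mcg/kg/min × 124.6364 kg = 8101.364 mcg/min
8101.364 mcg/min × 60 min/hr = 486081.8 mcg/hr
Concentration = 1392 mg ÷ 250 mL = 5.568 mg/mL = 5568 mcg/mL
Rate = 486081.8 mcg/hr ÷ 5568 mcg/mL = 87.29918 mL/hr
Volume infused so far = 87.29918 mL/hr × 1.5 hr = 130.9488 mL
Volume remaining = 250 − 130.9488 = 119.0512 mL
New rate:
Dose = 128 mcg/kg/min × 124.6364 kg = 15953.45 mcg/min
15953.45 mcg/min × 60 min/hr = 957207.3 mcg/hr
Rate = 957207.3 mcg/hr ÷ 5568 mcg/mL = 171.9122 mL/hr
Time remaining = 119.0512 mL ÷ 171.9122 mL/hr = 0.6925117 hr

0.7 hours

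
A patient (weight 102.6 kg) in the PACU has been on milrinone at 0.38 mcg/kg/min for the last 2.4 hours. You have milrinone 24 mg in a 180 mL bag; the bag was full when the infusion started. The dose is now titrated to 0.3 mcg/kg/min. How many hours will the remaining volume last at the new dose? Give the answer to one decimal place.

10.0 hours

Initial rate:
Dose = 0.38 mcg/kg/min × 102.6 kg = 38.988 mcg/min
38.988 mcg/min × 60 min/hr = 2339.28 mcg/hr
Concentration = 24 mg ÷ 180 mL = 0.1333333 mg/mL = 133.3333 mcg/mL
Rate = 2339.28 mcg/hr ÷ 133.3333 mcg/mL = 17.5446 mL/hr
Volume infused so far = 17.5446 mL/hr × 2.4 hr = 42.10704 mL
Volume remaining = 180 − 42.10704 = 137.893 mL
New rate:
Dose = 0.3 mcg/kg/min × 102.6 kg = 30.78 mcg/min
30.78 mcg/min × 60 min/hr = 1846.8 mcg/hr
Rate = 1846.8 mcg/hr ÷ 133.3333 mcg/mL = 13.851 mL/hr
Time remaining = 137.893 mL ÷ 13.851 mL/hr = 9.955452 hr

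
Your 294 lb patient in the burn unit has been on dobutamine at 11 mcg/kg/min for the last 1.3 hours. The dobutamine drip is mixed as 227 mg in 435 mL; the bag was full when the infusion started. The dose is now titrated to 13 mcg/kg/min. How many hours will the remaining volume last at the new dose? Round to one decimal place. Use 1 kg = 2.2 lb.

1.1 hours

Initial rate:
Weight = 294 lb ÷ 2.2 lb/kg = 133.6364 kg
Dose = 11 mcg/kg/min × 133.6364 kg = 1470 mcg/min
1470 mcg/min × 60 min/hr = 88200 mcg/hr
Concentration = 227 mg ÷ 435 mL = 0.5218391 mg/mL = 521.8391 mcg/mL
Rate = 88200 mcg/hr ÷ 521.8391 mcg/mL = 169.0176 mL/hr
Volume infused so far = 169.0176 mL/hr × 1.3 hr = 219.7229 mL
Volume remaining = 435 − 219.7229 = 215.2771 mL
New rate:
Dose = 13 mcg/kg/min × 133.6364 kg = 1737.273 mcg/min
1737.273 mcg/min × 60 min/hr = 104236.4 mcg/hr
Rate = 104236.4 mcg/hr ÷ 521.8391 mcg/mL = 199.7481 mL/hr
Time remaining = 215.2771 mL ÷ 199.7481 mL/hr = 1.077743 hr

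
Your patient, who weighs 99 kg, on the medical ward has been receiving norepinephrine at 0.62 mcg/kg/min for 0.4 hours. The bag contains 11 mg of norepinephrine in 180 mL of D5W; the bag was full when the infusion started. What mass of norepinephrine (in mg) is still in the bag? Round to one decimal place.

Dose = 0.62 mcg/kg/min × 99 kg = 61.38 mcg/min
61.38 mcg/min × 60 min/hr = 3682.8 mcg/hr
Concentration = 11 mg ÷ 180 mL = 0.06111111 mg/mL = 61.11111 mcg/mL
Rate = 3682.8 mcg/hr ÷ 61.11111 mcg/mL = 60.264 mL/hr
Volume infused = 60.264 mL/hr × 0.4 hr = 24.1056 mL
Volume remaining = 180 − 24.1056 = 155.8944 mL
Drug remaining = 155.8944 mL × 61.11111 mcg/mL = 9526.88 mcg = 9.52688 mg

9.5 mg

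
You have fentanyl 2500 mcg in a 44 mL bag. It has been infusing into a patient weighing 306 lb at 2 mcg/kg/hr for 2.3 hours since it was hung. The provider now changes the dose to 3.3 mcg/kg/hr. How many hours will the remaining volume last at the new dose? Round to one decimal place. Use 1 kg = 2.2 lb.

Initial rate:
Weight = 306 lb ÷ 2.2 lb/kg = 139.0909 kg
Dose = 2 mcg/kg/hr × 139.0909 kg = 278.1818 mcg/hr
Concentration = 2500 mcg ÷ 44 mL = 56.81818 mcg/mL
Rate = 278.1818 mcg/hr ÷ 56.81818 mcg/mL = 4.896 mL/hr
Volume infused so far = 4.896 mL/hr × 2.3 hr = 11.2608 mL
Volume remaining = 44 − 11.2608 = 32.7392 mL
New rate:
Dose = 3.3 mcg/kg/hr × 139.0909 kg = 459 mcg/hr
Rate = 459 mcg/hr ÷ 56.81818 mcg/mL = 8.0784 mL/hr
Time remaining = 32.7392 mL ÷ 8.0784 mL/hr = 4.052684 hr

4.1 hours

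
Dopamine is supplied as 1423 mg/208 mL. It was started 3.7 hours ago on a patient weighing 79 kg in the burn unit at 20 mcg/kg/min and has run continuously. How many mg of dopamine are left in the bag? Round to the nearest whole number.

1072 mg

Dose = 20 mcg/kg/min × 79 kg = 1580 mcg/min
1580 mcg/min × 60 min/hr = 94800 mcg/hr
Concentration = 1423 mg ÷ 208 mL = 6.841346 mg/mL = 6841.346 mcg/mL
Rate = 94800 mcg/hr ÷ 6841.346 mcg/mL = 13.85692 mL/hr
Volume infused = 13.85692 mL/hr × 3.7 hr = 51.27061 mL
Volume remaining = 208 − 51.27061 = 156.7294 mL
Drug remaining = 156.7294 mL × 6841.346 mcg/mL = 1072240 mcg = 1072.24 mg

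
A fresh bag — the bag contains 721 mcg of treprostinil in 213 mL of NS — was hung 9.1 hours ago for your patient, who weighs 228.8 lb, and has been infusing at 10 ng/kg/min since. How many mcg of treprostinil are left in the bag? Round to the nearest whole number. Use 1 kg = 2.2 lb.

153 mcg

Weight = 228.8 lb ÷ 2.2 lb/kg = 104 kg
Dose = 10 ng/kg/min × 104 kg = 1040 ng/min
1040 ng/min × 60 min/hr = 62400 ng/hr
Concentration = 721 mcg ÷ 213 mL = 3.384977 mcg/mL = 3384.977 ng/mL
Rate = 62400 ng/hr ÷ 3384.977 ng/mL = 18.4344 mL/hr
Volume infused = 18.4344 mL/hr × 9.1 hr = 167.753 mL
Volume remaining = 213 − 167.753 = 45.24699 mL
Drug remaining = 45.24699 mL × 3384.977 ng/mL = 153160 ng = 153.16 mcg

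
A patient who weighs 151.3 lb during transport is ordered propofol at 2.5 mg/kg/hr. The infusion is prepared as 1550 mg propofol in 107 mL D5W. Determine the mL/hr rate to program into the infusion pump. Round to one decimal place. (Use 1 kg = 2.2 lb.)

Weight = 151.3 lb ÷ 2.2 lb/kg = 68.77273 kg
Dose = 2.5 mg/kg/hr × 68.77273 kg = 171.9318 mg/hr
Concentration = 1550 mg ÷ 107 mL = 14.48598 mg/mL
Rate = 171.9318 mg/hr ÷ 14.48598 mg/mL = 11.86884 mL/hr

11.9 mL/hr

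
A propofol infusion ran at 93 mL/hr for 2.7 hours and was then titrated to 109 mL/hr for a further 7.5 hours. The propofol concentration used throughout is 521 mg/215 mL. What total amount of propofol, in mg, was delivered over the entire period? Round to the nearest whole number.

Concentration = 521 mg ÷ 215 mL = 2.423256 mg/mL
Stage 1: 93 mL/hr × 2.7 hr = 251.1 mL → 251.1 mL × 2.423256 mg/mL = 608.4795 mg
Stage 2: 109 mL/hr × 7.5 hr = 817.5 mL → 817.5 mL × 2.423256 mg/mL = 1981.012 mg
Total = 608.4795 + 1981.012 = 2589.491 mg

2589 mg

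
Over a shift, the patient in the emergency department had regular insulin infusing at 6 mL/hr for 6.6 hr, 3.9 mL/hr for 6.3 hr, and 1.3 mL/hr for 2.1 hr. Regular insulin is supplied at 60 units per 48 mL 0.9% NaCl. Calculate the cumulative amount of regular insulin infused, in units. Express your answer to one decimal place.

Concentration = 60 units ÷ 48 mL = 1.25 units/mL
Stage 1: 6 mL/hr × 6.6 hr = 39.6 mL → 39.6 mL × 1.25 units/mL = 49.5 units
Stage 2: 3.9 mL/hr × 6.3 hr = 24.57 mL → 24.57 mL × 1.25 units/mL = 30.7125 units
Stage 3: 1.3 mL/hr × 2.1 hr = 2.73 mL → 2.73 mL × 1.25 units/mL = 3.4125 units
Total = 49.5 + 30.7125 + 3.4125 = 83.625 units

83.6 units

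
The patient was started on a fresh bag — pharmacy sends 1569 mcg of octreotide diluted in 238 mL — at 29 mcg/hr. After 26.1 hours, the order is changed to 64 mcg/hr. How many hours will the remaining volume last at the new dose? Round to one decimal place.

12.7 hours

Initial rate:
Concentration = 1569 mcg ÷ 238 mL = 6.592437 mcg/mL
Rate = 29 mcg/hr ÷ 6.592437 mcg/mL = 4.39898 mL/hr
Volume infused so far = 4.39898 mL/hr × 26.1 hr = 114.8134 mL
Volume remaining = 238 − 114.8134 = 123.1866 mL
New rate:
Rate = 64 mcg/hr ÷ 6.592437 mcg/mL = 9.708094 mL/hr
Time remaining = 123.1866 mL ÷ 9.708094 mL/hr = 12.68906 hr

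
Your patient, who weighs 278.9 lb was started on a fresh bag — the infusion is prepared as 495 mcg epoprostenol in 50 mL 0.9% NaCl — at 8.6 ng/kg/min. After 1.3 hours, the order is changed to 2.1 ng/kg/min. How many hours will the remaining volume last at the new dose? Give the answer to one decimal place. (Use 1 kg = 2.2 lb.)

Initial rate:
Weight = 278.9 lb ÷ 2.2 lb/kg = 126.7727 kg
Dose = 8.6 ng/kg/min × 126.7727 kg = 1090.245 ng/min
1090.245 ng/min × 60 min/hr = 65414.73 ng/hr
Concentration = 495 mcg ÷ 50 mL = 9.9 mcg/mL = 9900 ng/mL
Rate = 65414.73 ng/hr ÷ 9900 ng/mL = 6.607548 mL/hr
Volume infused so far = 6.607548 mL/hr × 1.3 hr = 8.589813 mL
Volume remaining = 50 − 8.589813 = 41.41019 mL
New rate:
Dose = 2.1 ng/kg/min × 126.7727 kg = 266.2227 ng/min
266.2227 ng/min × 60 min/hr = 15973.36 ng/hr
Rate = 15973.36 ng/hr ÷ 9900 ng/mL = 1.613471 mL/hr
Time remaining = 41.41019 mL ÷ 1.613471 mL/hr = 25.66528 hr

25.7 hours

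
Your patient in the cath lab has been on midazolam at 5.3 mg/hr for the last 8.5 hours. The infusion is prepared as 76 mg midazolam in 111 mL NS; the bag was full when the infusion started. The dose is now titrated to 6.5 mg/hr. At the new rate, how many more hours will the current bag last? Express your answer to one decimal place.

Initial rate:
Concentration = 76 mg ÷ 111 mL = 0.6846847 mg/mL
Rate = 5.3 mg/hr ÷ 0.6846847 mg/mL = 7.740789 mL/hr
Volume infused so far = 7.740789 mL/hr × 8.5 hr = 65.79671 mL
Volume remaining = 111 − 65.79671 = 45.20329 mL
New rate:
Rate = 6.5 mg/hr ÷ 0.6846847 mg/mL = 9.493421 mL/hr
Time remaining = 45.20329 mL ÷ 9.493421 mL/hr = 4.761538 hr

4.8 hours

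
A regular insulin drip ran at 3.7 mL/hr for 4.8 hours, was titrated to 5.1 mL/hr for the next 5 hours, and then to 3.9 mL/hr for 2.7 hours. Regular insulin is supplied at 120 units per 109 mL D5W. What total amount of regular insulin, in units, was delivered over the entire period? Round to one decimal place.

59.2 units

Concentration = 120 units ÷ 109 mL = 1.100917 units/mL
Stage 1: 3.7 mL/hr × 4.8 hr = 17.76 mL → 17.76 mL × 1.100917 units/mL = 19.55229 units
Stage 2: 5.1 mL/hr × 5 hr = 25.5 mL → 25.5 mL × 1.100917 units/mL = 28.07339 units
Stage 3: 3.9 mL/hr × 2.7 hr = 10.53 mL → 10.53 mL × 1.100917 units/mL = 11.59266 units
Total = 19.55229 + 28.07339 + 11.59266 = 59.21835 units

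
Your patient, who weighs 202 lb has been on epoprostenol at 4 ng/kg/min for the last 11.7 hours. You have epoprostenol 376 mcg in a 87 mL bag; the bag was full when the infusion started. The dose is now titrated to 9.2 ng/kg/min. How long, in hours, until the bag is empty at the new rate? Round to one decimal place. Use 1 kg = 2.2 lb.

2.3 hours

Initial rate:
Weight = 202 lb ÷ 2.2 lb/kg = 91.81818 kg
Dose = 4 ng/kg/min × 91.81818 kg = 367.2727 ng/min
367.2727 ng/min × 60 min/hr = 22036.36 ng/hr
Concentration = 376 mcg ÷ 87 mL = 4.321839 mcg/mL = 4321.839 ng/mL
Rate = 22036.36 ng/hr ÷ 4321.839 ng/mL = 5.098839 mL/hr
Volume infused so far = 5.098839 mL/hr × 11.7 hr = 59.65642 mL
Volume remaining = 87 − 59.65642 = 27.34358 mL
New rate:
Dose = 9.2 ng/kg/min × 91.81818 kg = 844.7273 ng/min
844.7273 ng/min × 60 min/hr = 50683.64 ng/hr
Rate = 50683.64 ng/hr ÷ 4321.839 ng/mL = 11.72733 mL/hr
Time remaining = 27.34358 mL ÷ 11.72733 mL/hr = 2.331611 hr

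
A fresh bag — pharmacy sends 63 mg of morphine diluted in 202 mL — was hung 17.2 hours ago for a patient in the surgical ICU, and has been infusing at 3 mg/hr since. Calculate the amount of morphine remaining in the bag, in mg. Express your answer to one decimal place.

11.4 mg

Concentration = 63 mg ÷ 202 mL = 0.3118812 mg/mL
Rate = 3 mg/hr ÷ 0.3118812 mg/mL = 9.619048 mL/hr
Volume infused = 9.619048 mL/hr × 17.2 hr = 165.4476 mL
Volume remaining = 202 − 165.4476 = 36.55238 mL
Drug remaining = 36.55238 mL × 0.3118812 mg/mL = 11.4 mg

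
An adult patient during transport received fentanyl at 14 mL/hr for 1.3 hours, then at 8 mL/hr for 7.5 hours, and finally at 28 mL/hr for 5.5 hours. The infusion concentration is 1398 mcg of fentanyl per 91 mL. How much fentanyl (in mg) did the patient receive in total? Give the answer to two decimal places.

3.57 mg

Concentration = 1398 mcg ÷ 91 mL = 15.36264 mcg/mL
Stage 1: 14 mL/hr × 1.3 hr = 18.2 mL → 18.2 mL × 15.36264 mcg/mL = 279.6 mcg
Stage 2: 8 mL/hr × 7.5 hr = 60 mL → 60 mL × 15.36264 mcg/mL = 921.7582 mcg
Stage 3: 28 mL/hr × 5.5 hr = 154 mL → 154 mL × 15.36264 mcg/mL = 2365.846 mcg
Total = 279.6 + 921.7582 + 2365.846 = 3567.204 mcg = 3.567204 mg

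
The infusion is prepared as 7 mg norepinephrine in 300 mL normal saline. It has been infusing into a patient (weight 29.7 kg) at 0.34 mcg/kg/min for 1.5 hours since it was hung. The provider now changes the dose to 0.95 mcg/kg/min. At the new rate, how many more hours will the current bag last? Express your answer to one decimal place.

3.6 hours

Initial rate:
Dose = 0.34 mcg/kg/min × 29.7 kg = 10.098 mcg/min
10.098 mcg/min × 60 min/hr = 605.88 mcg/hr
Concentration = 7 mg ÷ 300 mL = 0.02333333 mg/mL = 23.33333 mcg/mL
Rate = 605.88 mcg/hr ÷ 23.33333 mcg/mL = 25.96629 mL/hr
Volume infused so far = 25.96629 mL/hr × 1.5 hr = 38.94943 mL
Volume remaining = 300 − 38.94943 = 261.0506 mL
New rate:
Dose = 0.95 mcg/kg/min × 29.7 kg = 28.215 mcg/min
28.215 mcg/min × 60 min/hr = 1692.9 mcg/hr
Rate = 1692.9 mcg/hr ÷ 23.33333 mcg/mL = 72.55286 mL/hr
Time remaining = 261.0506 mL ÷ 72.55286 mL/hr = 3.598074 hr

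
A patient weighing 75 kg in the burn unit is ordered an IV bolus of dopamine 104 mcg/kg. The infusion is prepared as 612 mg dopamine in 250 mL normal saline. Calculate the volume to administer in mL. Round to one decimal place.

Dose = 104 mcg/kg × 75 kg = 7800 mcg
Concentration = 612 mg ÷ 250 mL = 2.448 mg/mL = 2448 mcg/mL
Volume = 7800 mcg ÷ 2448 mcg/mL = 3.186275 mL

3.2 mL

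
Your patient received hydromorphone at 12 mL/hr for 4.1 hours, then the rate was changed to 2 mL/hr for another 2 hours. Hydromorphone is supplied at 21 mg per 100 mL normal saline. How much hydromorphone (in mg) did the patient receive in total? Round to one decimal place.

Concentration = 21 mg ÷ 100 mL = 0.21 mg/mL
Stage 1: 12 mL/hr × 4.1 hr = 49.2 mL → 49.2 mL × 0.21 mg/mL = 10.332 mg
Stage 2: 2 mL/hr × 2 hr = 4 mL → 4 mL × 0.21 mg/mL = 0.84 mg
Total = 10.332 + 0.84 = 11.172 mg

11.2 mg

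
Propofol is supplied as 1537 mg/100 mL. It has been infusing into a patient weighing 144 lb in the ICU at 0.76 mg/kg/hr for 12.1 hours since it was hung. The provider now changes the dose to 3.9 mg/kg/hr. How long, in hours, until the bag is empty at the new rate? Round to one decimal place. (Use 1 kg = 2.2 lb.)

Initial rate:
Weight = 144 lb ÷ 2.2 lb/kg = 65.45455 kg
Dose = 0.76 mg/kg/hr × 65.45455 kg = 49.74545 mg/hr
Concentration = 1537 mg ÷ 100 mL = 15.37 mg/mL
Rate = 49.74545 mg/hr ÷ 15.37 mg/mL = 3.236529 mL/hr
Volume infused so far = 3.236529 mL/hr × 12.1 hr = 39.162 mL
Volume remaining = 100 − 39.162 = 60.838 mL
New rate:
Dose = 3.9 mg/kg/hr × 65.45455 kg = 255.2727 mg/hr
Rate = 255.2727 mg/hr ÷ 15.37 mg/mL = 16.60851 mL/hr
Time remaining = 60.838 mL ÷ 16.60851 mL/hr = 3.663063 hr

3.7 hours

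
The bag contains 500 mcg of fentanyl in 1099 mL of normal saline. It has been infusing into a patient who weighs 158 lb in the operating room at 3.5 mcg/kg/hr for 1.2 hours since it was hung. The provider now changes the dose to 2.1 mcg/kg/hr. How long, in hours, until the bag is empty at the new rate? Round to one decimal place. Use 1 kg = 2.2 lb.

1.3 hours

Initial rate:
Weight = 158 lb ÷ 2.2 lb/kg = 71.81818 kg
Dose = 3.5 mcg/kg/hr × 71.81818 kg = 251.3636 mcg/hr
Concentration = 500 mcg ÷ 1099 mL = 0.4549591 mcg/mL
Rate = 251.3636 mcg/hr ÷ 0.4549591 mcg/mL = 552.4973 mL/hr
Volume infused so far = 552.4973 mL/hr × 1.2 hr = 662.9967 mL
Volume remaining = 1099 − 662.9967 = 436.0033 mL
New rate:
Dose = 2.1 mcg/kg/hr × 71.81818 kg = 150.8182 mcg/hr
Rate = 150.8182 mcg/hr ÷ 0.4549591 mcg/mL = 331.4984 mL/hr
Time remaining = 436.0033 mL ÷ 331.4984 mL/hr = 1.31525 hr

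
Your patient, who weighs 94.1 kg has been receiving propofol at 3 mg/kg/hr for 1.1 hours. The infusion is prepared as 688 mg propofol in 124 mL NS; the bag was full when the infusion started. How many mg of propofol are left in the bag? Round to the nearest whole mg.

Dose = 3 mg/kg/hr × 94.1 kg = 282.3 mg/hr
Concentration = 688 mg ÷ 124 mL = 5.548387 mg/mL
Rate = 282.3 mg/hr ÷ 5.548387 mg/mL = 50.87965 mL/hr
Volume infused = 50.87965 mL/hr × 1.1 hr = 55.96762 mL
Volume remaining = 124 − 55.96762 = 68.03238 mL
Drug remaining = 68.03238 mL × 5.548387 mg/mL = 377.47 mg

377 mg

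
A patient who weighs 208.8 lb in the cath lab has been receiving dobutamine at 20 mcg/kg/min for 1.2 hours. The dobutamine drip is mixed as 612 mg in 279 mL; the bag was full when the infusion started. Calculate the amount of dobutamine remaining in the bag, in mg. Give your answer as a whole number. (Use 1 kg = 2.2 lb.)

475 mg

Weight = 208.8 lb ÷ 2.2 lb/kg = 94.90909 kg
Dose = 20 mcg/kg/min × 94.90909 kg = 1898.182 mcg/min
1898.182 mcg/min × 60 min/hr = 113890.9 mcg/hr
Concentration = 612 mg ÷ 279 mL = 2.193548 mg/mL = 2193.548 mcg/mL
Rate = 113890.9 mcg/hr ÷ 2193.548 mcg/mL = 51.92086 mL/hr
Volume infused = 51.92086 mL/hr × 1.2 hr = 62.30503 mL
Volume remaining = 279 − 62.30503 = 216.695 mL
Drug remaining = 216.695 mL × 2193.548 mcg/mL = 475330.9 mcg = 475.3309 mg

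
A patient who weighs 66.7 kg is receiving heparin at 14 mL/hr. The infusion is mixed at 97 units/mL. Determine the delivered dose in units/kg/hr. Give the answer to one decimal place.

20.4 units/kg/hr

Drug rate = 14 mL/hr × 97 units/mL = 1358 units/hr
1358 units/hr ÷ 66.7 kg = 20.35982 units/kg/hr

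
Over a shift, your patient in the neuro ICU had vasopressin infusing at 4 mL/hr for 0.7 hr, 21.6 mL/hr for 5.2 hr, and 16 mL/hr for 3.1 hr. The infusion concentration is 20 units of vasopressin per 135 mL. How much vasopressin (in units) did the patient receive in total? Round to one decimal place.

24.4 units

Concentration = 20 units ÷ 135 mL = 0.1481481 units/mL
Stage 1: 4 mL/hr × 0.7 hr = 2.8 mL → 2.8 mL × 0.1481481 units/mL = 0.4148148 units
Stage 2: 21.6 mL/hr × 5.2 hr = 112.32 mL → 112.32 mL × 0.1481481 units/mL = 16.64 units
Stage 3: 16 mL/hr × 3.1 hr = 49.6 mL → 49.6 mL × 0.1481481 units/mL = 7.348148 units
Total = 0.4148148 + 16.64 + 7.348148 = 24.40296 units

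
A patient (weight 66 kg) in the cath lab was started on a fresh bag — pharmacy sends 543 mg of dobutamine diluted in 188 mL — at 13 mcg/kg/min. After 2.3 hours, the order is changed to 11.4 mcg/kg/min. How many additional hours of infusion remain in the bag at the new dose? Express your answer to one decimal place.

9.4 hours

Initial rate:
Dose = 13 mcg/kg/min × 66 kg = 858 mcg/min
858 mcg/min × 60 min/hr = 51480 mcg/hr
Concentration = 543 mg ÷ 188 mL = 2.888298 mg/mL = 2888.298 mcg/mL
Rate = 51480 mcg/hr ÷ 2888.298 mcg/mL = 17.82365 mL/hr
Volume infused so far = 17.82365 mL/hr × 2.3 hr = 40.99439 mL
Volume remaining = 188 − 40.99439 = 147.0056 mL
New rate:
Dose = 11.4 mcg/kg/min × 66 kg = 752.4 mcg/min
752.4 mcg/min × 60 min/hr = 45144 mcg/hr
Rate = 45144 mcg/hr ÷ 2888.298 mcg/mL = 15.62997 mL/hr
Time remaining = 147.0056 mL ÷ 15.62997 mL/hr = 9.405369 hr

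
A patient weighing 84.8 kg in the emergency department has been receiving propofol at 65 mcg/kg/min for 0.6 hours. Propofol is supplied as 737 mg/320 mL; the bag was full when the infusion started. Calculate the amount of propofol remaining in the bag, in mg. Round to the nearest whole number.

539 mg

Dose = 65 mcg/kg/min × 84.8 kg = 5512 mcg/min
5512 mcg/min × 60 min/hr = 330720 mcg/hr
Concentration = 737 mg ÷ 320 mL = 2.303125 mg/mL = 2303.125 mcg/mL
Rate = 330720 mcg/hr ÷ 2303.125 mcg/mL = 143.5962 mL/hr
Volume infused = 143.5962 mL/hr × 0.6 hr = 86.15772 mL
Volume remaining = 320 − 86.15772 = 233.8423 mL
Drug remaining = 233.8423 mL × 2303.125 mcg/mL = 538568 mcg = 538.568 mg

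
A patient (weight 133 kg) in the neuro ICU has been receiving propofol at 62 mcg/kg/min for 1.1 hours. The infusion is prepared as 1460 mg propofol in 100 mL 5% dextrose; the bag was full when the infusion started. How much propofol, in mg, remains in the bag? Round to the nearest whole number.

Dose = 62 mcg/kg/min × 133 kg = 8246 mcg/min
8246 mcg/min × 60 min/hr = 494760 mcg/hr
Concentration = 1460 mg ÷ 100 mL = 14.6 mg/mL = 14600 mcg/mL
Rate = 494760 mcg/hr ÷ 14600 mcg/mL = 33.88767 mL/hr
Volume infused = 33.88767 mL/hr × 1.1 hr = 37.27644 mL
Volume remaining = 100 − 37.27644 = 62.72356 mL
Drug remaining = 62.72356 mL × 14600 mcg/mL = 915764 mcg = 915.764 mg

916 mg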